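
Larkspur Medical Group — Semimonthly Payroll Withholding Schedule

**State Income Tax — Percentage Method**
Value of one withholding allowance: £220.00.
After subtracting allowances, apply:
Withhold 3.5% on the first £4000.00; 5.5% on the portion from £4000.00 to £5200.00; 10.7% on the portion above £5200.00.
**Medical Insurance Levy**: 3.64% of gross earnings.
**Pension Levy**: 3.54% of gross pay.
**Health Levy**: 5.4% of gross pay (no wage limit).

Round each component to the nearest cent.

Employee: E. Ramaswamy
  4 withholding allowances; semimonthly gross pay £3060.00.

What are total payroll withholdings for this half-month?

£461.24

State Income Tax: taxable = £3060.00 − 4×£220.00 = £2180.00
  3.5% × £2180.00 = £76.30
Medical Insurance Levy: 3.64% × £3060.00 = £111.38
Pension Levy: 3.54% × £3060.00 = £108.32
Health Levy: 5.4% × £3060.00 = £165.24
Total: £76.30 + £111.38 + £108.32 + £165.24 = £461.24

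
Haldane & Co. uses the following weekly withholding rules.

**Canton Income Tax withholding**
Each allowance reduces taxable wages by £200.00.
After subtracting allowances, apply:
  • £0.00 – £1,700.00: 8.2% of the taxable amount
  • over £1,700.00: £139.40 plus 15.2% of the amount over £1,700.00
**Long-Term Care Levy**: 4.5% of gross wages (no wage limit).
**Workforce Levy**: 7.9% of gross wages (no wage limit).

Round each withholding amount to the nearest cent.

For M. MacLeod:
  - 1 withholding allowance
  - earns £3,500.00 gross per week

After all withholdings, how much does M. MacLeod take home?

£2,683.40

Canton Income Tax: taxable = £3,500.00 − 1×£200.00 = £3,300.00
  £139.40 + 15.2% × (£3,300.00 − £1,700.00) = £139.40 + 15.2% × £1,600.00 = £382.60
Long-Term Care Levy: 4.5% × £3,500.00 = £157.50
Workforce Levy: 7.9% × £3,500.00 = £276.50
Total withheld: £382.60 + £157.50 + £276.50 = £816.60
Net pay: £3,500.00 − £816.60 = £2,683.40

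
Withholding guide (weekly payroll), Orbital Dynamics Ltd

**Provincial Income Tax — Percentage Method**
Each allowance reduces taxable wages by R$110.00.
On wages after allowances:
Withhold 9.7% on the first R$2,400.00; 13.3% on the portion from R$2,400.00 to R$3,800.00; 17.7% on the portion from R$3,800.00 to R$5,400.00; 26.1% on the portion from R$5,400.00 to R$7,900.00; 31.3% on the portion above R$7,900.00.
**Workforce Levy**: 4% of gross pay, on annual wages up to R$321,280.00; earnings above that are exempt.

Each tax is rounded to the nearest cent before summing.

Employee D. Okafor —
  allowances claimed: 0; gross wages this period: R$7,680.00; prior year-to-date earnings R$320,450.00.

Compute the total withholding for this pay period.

R$1,330.48

Provincial Income Tax: taxable = R$7,680.00
  R$702.20 + 26.1% × (R$7,680.00 − R$5,400.00) = R$702.20 + 26.1% × R$2,280.00 = R$1,297.28
Workforce Levy: cap R$321,280.00 − YTD R$320,450.00 = R$830.00 subject; 4% × R$830.00 = R$33.20
Total: R$1,297.28 + R$33.20 = R$1,330.48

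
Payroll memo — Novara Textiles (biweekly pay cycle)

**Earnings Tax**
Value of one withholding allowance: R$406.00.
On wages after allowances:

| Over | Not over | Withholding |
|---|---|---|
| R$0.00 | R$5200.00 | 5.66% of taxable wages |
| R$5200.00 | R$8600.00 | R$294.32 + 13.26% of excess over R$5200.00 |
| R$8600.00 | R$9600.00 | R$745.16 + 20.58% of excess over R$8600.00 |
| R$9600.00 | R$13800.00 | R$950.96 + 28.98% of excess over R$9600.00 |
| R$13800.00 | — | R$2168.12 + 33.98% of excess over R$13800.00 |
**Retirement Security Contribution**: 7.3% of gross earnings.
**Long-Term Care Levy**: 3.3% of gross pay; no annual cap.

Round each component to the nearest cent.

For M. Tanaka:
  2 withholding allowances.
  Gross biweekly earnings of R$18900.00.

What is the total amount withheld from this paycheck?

R$5628.58

Earnings Tax: taxable = R$18900.00 − 2×R$406.00 = R$18088.00
  R$2168.12 + 33.98% × (R$18088.00 − R$13800.00) = R$2168.12 + 33.98% × R$4288.00 = R$3625.18
Retirement Security Contribution: 7.3% × R$18900.00 = R$1379.70
Long-Term Care Levy: 3.3% × R$18900.00 = R$623.70
Total: R$3625.18 + R$1379.70 + R$623.70 = R$5628.58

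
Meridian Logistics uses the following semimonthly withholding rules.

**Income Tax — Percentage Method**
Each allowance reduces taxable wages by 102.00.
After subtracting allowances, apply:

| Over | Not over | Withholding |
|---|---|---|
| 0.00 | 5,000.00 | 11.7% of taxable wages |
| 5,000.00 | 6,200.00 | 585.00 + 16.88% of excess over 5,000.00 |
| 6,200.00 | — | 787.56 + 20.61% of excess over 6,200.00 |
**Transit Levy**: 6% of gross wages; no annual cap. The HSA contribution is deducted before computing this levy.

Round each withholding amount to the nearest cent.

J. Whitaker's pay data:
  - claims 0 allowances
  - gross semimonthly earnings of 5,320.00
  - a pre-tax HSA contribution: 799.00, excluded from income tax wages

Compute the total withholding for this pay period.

800.22

Income Tax: taxable = 5,320.00 − 799.00 = 4,521.00
  11.7% × 4,521.00 = 528.96
Transit Levy: 6% × 4,521.00 = 271.26
Total: 528.96 + 271.26 = 800.22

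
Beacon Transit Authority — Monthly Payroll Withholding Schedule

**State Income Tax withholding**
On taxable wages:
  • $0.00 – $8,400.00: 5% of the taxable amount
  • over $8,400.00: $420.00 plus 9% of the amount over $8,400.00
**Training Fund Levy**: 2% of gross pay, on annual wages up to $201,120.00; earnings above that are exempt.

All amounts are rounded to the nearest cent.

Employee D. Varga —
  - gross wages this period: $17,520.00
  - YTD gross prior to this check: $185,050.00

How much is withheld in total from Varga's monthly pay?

$1,562.20

State Income Tax: taxable = $17,520.00
  $420.00 + 9% × ($17,520.00 − $8,400.00) = $420.00 + 9% × $9,120.00 = $1,240.80
Training Fund Levy: cap $201,120.00 − YTD $185,050.00 = $16,070.00 subject; 2% × $16,070.00 = $321.40
Total: $1,240.80 + $321.40 = $1,562.20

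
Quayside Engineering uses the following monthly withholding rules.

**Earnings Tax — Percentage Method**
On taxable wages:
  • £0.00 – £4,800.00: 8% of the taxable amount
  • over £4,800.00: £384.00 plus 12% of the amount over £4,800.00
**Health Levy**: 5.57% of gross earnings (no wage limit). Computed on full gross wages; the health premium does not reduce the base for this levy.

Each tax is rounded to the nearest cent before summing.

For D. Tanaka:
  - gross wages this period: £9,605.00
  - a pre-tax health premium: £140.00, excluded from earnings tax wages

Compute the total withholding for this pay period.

£1,478.80

Earnings Tax: taxable = £9,605.00 − £140.00 = £9,465.00
  £384.00 + 12% × (£9,465.00 − £4,800.00) = £384.00 + 12% × £4,665.00 = £943.80
Health Levy: 5.57% × £9,605.00 = £535.00
Total: £943.80 + £535.00 = £1,478.80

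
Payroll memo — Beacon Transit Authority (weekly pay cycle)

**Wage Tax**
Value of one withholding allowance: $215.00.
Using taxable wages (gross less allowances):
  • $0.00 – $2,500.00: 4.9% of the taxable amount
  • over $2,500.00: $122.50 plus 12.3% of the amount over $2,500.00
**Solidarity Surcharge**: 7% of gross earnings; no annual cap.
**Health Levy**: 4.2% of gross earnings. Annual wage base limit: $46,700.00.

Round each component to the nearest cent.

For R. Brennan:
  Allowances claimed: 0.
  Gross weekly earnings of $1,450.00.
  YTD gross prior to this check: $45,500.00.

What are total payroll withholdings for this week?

$222.95

Wage Tax: taxable = $1,450.00
  4.9% × $1,450.00 = $71.05
Solidarity Surcharge: 7% × $1,450.00 = $101.50
Health Levy: cap $46,700.00 − YTD $45,500.00 = $1,200.00 subject; 4.2% × $1,200.00 = $50.40
Total: $71.05 + $101.50 + $50.40 = $222.95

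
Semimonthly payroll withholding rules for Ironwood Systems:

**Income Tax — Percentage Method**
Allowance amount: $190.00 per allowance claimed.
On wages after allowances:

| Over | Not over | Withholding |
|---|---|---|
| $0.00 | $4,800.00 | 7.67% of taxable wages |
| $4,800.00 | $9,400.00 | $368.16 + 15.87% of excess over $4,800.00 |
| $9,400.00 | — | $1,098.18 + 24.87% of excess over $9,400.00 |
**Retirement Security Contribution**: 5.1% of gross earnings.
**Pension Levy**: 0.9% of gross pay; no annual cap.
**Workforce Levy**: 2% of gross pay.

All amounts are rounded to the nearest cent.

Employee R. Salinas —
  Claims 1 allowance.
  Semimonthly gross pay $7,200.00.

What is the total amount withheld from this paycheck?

$1,294.89

Income Tax: taxable = $7,200.00 − 1×$190.00 = $7,010.00
  $368.16 + 15.87% × ($7,010.00 − $4,800.00) = $368.16 + 15.87% × $2,210.00 = $718.89
Retirement Security Contribution: 5.1% × $7,200.00 = $367.20
Pension Levy: 0.9% × $7,200.00 = $64.80
Workforce Levy: 2% × $7,200.00 = $144.00
Total: $718.89 + $367.20 + $64.80 + $144.00 = $1,294.89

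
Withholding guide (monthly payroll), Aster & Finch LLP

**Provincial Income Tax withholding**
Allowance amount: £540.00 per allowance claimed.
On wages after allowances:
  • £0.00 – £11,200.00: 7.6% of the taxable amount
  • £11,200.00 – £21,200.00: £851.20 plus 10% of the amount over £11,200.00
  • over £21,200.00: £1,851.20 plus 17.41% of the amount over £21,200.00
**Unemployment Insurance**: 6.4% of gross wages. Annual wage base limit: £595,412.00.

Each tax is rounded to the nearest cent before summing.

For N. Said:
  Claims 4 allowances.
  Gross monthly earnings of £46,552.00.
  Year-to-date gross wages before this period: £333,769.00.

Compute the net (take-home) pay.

Provincial Income Tax: taxable = £46,552.00 − 4×£540.00 = £44,392.00
  £1,851.20 + 17.41% × (£44,392.00 − £21,200.00) = £1,851.20 + 17.41% × £23,192.00 = £5,888.93
Unemployment Insurance: 6.4% × £46,552.00 = £2,979.33
Total withheld: £5,888.93 + £2,979.33 = £8,868.26
Net pay: £46,552.00 − £8,868.26 = £37,683.74

£37,683.74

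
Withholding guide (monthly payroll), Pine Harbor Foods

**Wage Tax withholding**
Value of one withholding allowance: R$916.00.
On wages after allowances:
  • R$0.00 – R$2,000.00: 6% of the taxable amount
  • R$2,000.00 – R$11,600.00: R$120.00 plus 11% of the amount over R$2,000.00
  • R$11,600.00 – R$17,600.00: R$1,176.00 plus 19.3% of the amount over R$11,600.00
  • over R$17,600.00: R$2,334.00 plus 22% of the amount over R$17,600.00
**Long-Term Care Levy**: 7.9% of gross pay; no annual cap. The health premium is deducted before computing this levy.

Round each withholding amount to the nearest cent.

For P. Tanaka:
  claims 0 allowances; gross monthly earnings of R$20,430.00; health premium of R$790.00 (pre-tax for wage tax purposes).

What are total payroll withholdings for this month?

Wage Tax: taxable = R$20,430.00 − R$790.00 = R$19,640.00
  R$2,334.00 + 22% × (R$19,640.00 − R$17,600.00) = R$2,334.00 + 22% × R$2,040.00 = R$2,782.80
Long-Term Care Levy: 7.9% × R$19,640.00 = R$1,551.56
Total: R$2,782.80 + R$1,551.56 = R$4,334.36

R$4,334.36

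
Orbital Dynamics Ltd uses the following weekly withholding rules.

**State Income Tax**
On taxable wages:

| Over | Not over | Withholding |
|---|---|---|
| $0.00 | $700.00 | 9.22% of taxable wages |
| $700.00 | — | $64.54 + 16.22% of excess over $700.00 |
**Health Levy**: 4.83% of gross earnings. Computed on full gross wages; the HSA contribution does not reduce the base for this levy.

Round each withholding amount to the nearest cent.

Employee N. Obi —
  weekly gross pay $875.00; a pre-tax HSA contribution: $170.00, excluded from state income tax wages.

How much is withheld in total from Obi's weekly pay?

$107.61

State Income Tax: taxable = $875.00 − $170.00 = $705.00
  $64.54 + 16.22% × ($705.00 − $700.00) = $64.54 + 16.22% × $5.00 = $65.35
Health Levy: 4.83% × $875.00 = $42.26
Total: $65.35 + $42.26 = $107.61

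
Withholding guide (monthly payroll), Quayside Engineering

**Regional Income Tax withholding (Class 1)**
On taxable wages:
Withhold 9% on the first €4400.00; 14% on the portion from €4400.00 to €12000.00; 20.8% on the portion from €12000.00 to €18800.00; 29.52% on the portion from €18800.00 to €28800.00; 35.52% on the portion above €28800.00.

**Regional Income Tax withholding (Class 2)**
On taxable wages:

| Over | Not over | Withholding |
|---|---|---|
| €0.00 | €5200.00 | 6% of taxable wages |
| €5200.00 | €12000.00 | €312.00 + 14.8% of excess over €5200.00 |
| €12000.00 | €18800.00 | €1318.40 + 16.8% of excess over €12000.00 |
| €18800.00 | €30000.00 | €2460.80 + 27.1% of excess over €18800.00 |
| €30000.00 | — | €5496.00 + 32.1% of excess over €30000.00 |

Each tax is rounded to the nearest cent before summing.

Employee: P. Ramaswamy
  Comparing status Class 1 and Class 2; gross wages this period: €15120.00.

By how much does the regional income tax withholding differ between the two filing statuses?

Regional Income Tax (Class 1): taxable = €15120.00
  €1460.00 + 20.8% × (€15120.00 − €12000.00) = €1460.00 + 20.8% × €3120.00 = €2108.96
Regional Income Tax (Class 2): taxable = €15120.00
  €1318.40 + 16.8% × (€15120.00 − €12000.00) = €1318.40 + 16.8% × €3120.00 = €1842.56
Difference: |€2108.96 − €1842.56| = €266.40 (higher under Class 1)

€266.40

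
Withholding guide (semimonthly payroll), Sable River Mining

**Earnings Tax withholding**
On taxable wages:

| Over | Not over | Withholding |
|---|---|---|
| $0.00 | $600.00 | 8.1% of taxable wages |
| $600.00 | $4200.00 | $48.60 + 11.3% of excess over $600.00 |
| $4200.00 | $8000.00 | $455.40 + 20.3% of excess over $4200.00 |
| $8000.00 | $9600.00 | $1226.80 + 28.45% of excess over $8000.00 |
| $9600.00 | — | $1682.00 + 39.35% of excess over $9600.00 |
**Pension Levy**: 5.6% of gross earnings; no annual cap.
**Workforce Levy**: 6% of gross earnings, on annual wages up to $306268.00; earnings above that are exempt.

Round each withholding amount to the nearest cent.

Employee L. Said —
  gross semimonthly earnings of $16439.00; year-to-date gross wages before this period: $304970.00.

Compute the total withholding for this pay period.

Earnings Tax: taxable = $16439.00
  $1682.00 + 39.35% × ($16439.00 − $9600.00) = $1682.00 + 39.35% × $6839.00 = $4373.15
Pension Levy: 5.6% × $16439.00 = $920.58
Workforce Levy: cap $306268.00 − YTD $304970.00 = $1298.00 subject; 6% × $1298.00 = $77.88
Total: $4373.15 + $920.58 + $77.88 = $5371.61

$5371.61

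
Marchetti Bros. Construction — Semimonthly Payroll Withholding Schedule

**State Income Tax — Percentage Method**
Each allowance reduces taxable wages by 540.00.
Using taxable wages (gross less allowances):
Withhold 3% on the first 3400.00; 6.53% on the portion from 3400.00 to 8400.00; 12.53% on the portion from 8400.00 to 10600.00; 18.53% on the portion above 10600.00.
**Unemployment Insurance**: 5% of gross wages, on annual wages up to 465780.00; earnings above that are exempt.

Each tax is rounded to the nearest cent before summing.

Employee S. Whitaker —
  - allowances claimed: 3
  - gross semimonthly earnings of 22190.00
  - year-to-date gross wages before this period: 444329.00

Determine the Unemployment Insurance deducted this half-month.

Unemployment Insurance: cap 465780.00 − YTD 444329.00 = 21451.00 subject; 5% × 21451.00 = 1072.55

1072.55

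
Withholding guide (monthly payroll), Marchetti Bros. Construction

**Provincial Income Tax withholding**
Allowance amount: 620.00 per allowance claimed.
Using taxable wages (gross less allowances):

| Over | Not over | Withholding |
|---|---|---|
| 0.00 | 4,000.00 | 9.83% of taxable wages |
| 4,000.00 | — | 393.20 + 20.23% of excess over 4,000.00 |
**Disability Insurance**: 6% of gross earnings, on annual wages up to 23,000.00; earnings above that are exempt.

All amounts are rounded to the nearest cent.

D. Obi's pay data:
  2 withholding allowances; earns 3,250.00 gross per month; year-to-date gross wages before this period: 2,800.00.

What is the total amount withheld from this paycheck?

Provincial Income Tax: taxable = 3,250.00 − 2×620.00 = 2,010.00
  9.83% × 2,010.00 = 197.58
Disability Insurance: 6% × 3,250.00 = 195.00
Total: 197.58 + 195.00 = 392.58

392.58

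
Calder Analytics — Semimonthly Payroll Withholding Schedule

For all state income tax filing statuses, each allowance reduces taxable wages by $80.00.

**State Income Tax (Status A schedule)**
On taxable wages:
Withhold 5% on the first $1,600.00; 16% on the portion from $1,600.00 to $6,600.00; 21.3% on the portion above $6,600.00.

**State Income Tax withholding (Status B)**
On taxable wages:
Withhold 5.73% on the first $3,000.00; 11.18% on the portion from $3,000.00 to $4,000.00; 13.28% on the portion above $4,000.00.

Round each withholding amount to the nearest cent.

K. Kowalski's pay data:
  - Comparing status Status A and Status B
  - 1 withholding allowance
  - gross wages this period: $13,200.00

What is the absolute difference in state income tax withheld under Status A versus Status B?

State Income Tax (Status A): taxable = $13,200.00 − 1×$80.00 = $13,120.00
  $880.00 + 21.3% × ($13,120.00 − $6,600.00) = $880.00 + 21.3% × $6,520.00 = $2,268.76
State Income Tax (Status B): taxable = $13,200.00 − 1×$80.00 = $13,120.00
  $283.70 + 13.28% × ($13,120.00 − $4,000.00) = $283.70 + 13.28% × $9,120.00 = $1,494.84
Difference: |$2,268.76 − $1,494.84| = $773.92 (higher under Status A)

$773.92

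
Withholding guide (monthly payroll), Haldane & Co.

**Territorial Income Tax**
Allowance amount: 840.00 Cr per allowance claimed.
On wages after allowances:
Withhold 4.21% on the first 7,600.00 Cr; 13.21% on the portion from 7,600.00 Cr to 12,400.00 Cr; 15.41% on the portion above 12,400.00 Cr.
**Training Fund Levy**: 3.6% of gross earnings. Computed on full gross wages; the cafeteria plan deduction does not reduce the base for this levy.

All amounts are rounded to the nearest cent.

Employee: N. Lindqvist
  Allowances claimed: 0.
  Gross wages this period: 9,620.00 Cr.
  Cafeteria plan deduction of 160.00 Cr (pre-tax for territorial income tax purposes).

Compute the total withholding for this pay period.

Territorial Income Tax: taxable = 9,620.00 Cr − 160.00 Cr = 9,460.00 Cr
  319.96 Cr + 13.21% × (9,460.00 Cr − 7,600.00 Cr) = 319.96 Cr + 13.21% × 1,860.00 Cr = 565.67 Cr
Training Fund Levy: 3.6% × 9,620.00 Cr = 346.32 Cr
Total: 565.67 Cr + 346.32 Cr = 911.99 Cr

911.99 Cr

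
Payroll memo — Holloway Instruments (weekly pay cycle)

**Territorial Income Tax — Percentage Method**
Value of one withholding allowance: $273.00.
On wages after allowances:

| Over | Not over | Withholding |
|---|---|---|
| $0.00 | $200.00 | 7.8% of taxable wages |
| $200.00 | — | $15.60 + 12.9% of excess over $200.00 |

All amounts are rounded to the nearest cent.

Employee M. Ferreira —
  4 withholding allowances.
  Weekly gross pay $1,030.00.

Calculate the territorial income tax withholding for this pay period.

Territorial Income Tax: taxable = $1,030.00 − 4×$273.00 = $-62.00
  Taxable ≤ 0 → $0.00

$0.00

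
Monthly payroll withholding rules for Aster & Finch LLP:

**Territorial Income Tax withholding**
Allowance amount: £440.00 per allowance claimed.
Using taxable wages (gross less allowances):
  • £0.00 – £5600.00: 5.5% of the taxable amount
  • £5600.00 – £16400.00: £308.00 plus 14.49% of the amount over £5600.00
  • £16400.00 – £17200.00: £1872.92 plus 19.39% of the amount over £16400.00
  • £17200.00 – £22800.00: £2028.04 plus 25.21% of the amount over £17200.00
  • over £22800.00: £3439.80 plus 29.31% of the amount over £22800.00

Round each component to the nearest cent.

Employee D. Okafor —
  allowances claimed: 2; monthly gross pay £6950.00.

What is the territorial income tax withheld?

£376.10

Territorial Income Tax: taxable = £6950.00 − 2×£440.00 = £6070.00
  £308.00 + 14.49% × (£6070.00 − £5600.00) = £308.00 + 14.49% × £470.00 = £376.10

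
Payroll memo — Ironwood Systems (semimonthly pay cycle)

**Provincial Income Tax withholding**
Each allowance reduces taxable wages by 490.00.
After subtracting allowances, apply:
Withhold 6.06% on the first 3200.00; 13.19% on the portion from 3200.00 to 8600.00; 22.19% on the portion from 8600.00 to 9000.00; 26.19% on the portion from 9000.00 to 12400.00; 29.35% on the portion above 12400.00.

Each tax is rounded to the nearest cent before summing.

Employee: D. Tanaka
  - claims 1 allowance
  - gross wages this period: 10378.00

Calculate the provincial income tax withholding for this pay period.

Provincial Income Tax: taxable = 10378.00 − 1×490.00 = 9888.00
  994.94 + 26.19% × (9888.00 − 9000.00) = 994.94 + 26.19% × 888.00 = 1227.51

1227.51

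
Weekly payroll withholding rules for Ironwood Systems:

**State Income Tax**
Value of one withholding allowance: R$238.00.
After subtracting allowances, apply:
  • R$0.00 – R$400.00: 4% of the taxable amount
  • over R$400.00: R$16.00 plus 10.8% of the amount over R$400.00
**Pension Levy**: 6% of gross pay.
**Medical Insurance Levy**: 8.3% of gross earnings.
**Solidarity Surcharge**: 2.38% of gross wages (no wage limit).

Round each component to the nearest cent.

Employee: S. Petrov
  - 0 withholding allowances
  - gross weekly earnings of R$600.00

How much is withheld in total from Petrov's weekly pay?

R$137.68

State Income Tax: taxable = R$600.00
  R$16.00 + 10.8% × (R$600.00 − R$400.00) = R$16.00 + 10.8% × R$200.00 = R$37.60
Pension Levy: 6% × R$600.00 = R$36.00
Medical Insurance Levy: 8.3% × R$600.00 = R$49.80
Solidarity Surcharge: 2.38% × R$600.00 = R$14.28
Total: R$37.60 + R$36.00 + R$49.80 + R$14.28 = R$137.68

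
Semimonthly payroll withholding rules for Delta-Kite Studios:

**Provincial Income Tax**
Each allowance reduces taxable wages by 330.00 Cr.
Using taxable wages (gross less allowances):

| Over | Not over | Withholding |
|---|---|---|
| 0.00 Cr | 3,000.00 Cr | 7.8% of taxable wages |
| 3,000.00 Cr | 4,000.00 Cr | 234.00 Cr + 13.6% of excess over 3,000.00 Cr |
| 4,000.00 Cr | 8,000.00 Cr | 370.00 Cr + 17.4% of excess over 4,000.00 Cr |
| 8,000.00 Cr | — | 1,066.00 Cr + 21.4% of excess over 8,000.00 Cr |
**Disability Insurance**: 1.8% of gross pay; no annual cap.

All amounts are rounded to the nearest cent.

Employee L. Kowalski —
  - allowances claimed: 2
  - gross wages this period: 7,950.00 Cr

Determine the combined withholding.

Provincial Income Tax: taxable = 7,950.00 Cr − 2×330.00 Cr = 7,290.00 Cr
  370.00 Cr + 17.4% × (7,290.00 Cr − 4,000.00 Cr) = 370.00 Cr + 17.4% × 3,290.00 Cr = 942.46 Cr
Disability Insurance: 1.8% × 7,950.00 Cr = 143.10 Cr
Total: 942.46 Cr + 143.10 Cr = 1,085.56 Cr

1,085.56 Cr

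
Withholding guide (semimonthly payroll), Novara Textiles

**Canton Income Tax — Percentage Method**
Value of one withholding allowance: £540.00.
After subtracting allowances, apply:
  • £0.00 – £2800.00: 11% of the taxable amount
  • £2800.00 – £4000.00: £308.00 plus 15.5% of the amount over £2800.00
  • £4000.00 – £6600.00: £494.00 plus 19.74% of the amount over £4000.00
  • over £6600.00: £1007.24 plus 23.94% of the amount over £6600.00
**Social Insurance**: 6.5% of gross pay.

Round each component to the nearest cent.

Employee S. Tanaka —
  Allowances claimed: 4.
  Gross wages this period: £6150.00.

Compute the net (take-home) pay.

£5257.80

Canton Income Tax: taxable = £6150.00 − 4×£540.00 = £3990.00
  £308.00 + 15.5% × (£3990.00 − £2800.00) = £308.00 + 15.5% × £1190.00 = £492.45
Social Insurance: 6.5% × £6150.00 = £399.75
Total withheld: £492.45 + £399.75 = £892.20
Net pay: £6150.00 − £892.20 = £5257.80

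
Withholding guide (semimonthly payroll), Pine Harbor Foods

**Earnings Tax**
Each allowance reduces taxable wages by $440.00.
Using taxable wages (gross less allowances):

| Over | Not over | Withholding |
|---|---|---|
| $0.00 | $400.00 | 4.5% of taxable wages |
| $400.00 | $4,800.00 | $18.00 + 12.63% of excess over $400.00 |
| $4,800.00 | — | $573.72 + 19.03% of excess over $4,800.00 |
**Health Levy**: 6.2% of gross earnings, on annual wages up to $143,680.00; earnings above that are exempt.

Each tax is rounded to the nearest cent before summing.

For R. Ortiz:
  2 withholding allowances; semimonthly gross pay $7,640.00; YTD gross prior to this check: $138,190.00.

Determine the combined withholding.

$1,287.09

Earnings Tax: taxable = $7,640.00 − 2×$440.00 = $6,760.00
  $573.72 + 19.03% × ($6,760.00 − $4,800.00) = $573.72 + 19.03% × $1,960.00 = $946.71
Health Levy: cap $143,680.00 − YTD $138,190.00 = $5,490.00 subject; 6.2% × $5,490.00 = $340.38
Total: $946.71 + $340.38 = $1,287.09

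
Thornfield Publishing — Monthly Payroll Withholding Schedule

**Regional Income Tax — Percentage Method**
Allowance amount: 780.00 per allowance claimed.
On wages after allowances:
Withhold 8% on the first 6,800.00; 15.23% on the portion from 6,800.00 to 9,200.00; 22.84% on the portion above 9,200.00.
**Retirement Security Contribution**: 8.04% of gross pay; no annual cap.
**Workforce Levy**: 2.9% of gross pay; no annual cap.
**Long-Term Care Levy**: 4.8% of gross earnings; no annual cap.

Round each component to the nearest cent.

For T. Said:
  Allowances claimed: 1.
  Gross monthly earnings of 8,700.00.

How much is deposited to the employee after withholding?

Regional Income Tax: taxable = 8,700.00 − 1×780.00 = 7,920.00
  544.00 + 15.23% × (7,920.00 − 6,800.00) = 544.00 + 15.23% × 1,120.00 = 714.58
Retirement Security Contribution: 8.04% × 8,700.00 = 699.48
Workforce Levy: 2.9% × 8,700.00 = 252.30
Long-Term Care Levy: 4.8% × 8,700.00 = 417.60
Total withheld: 714.58 + 699.48 + 252.30 + 417.60 = 2,083.96
Net pay: 8,700.00 − 2,083.96 = 6,616.04

6,616.04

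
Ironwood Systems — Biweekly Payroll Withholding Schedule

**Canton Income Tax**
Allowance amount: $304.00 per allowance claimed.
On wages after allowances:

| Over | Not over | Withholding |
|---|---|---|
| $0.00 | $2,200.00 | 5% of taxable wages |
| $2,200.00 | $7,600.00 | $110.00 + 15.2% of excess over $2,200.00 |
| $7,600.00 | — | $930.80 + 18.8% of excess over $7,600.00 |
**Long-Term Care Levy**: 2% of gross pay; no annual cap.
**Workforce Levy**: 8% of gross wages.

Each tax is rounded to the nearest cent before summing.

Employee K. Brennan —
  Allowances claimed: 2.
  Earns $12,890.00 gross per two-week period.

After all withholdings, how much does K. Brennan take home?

$9,789.98

Canton Income Tax: taxable = $12,890.00 − 2×$304.00 = $12,282.00
  $930.80 + 18.8% × ($12,282.00 − $7,600.00) = $930.80 + 18.8% × $4,682.00 = $1,811.02
Long-Term Care Levy: 2% × $12,890.00 = $257.80
Workforce Levy: 8% × $12,890.00 = $1,031.20
Total withheld: $1,811.02 + $257.80 + $1,031.20 = $3,100.02
Net pay: $12,890.00 − $3,100.02 = $9,789.98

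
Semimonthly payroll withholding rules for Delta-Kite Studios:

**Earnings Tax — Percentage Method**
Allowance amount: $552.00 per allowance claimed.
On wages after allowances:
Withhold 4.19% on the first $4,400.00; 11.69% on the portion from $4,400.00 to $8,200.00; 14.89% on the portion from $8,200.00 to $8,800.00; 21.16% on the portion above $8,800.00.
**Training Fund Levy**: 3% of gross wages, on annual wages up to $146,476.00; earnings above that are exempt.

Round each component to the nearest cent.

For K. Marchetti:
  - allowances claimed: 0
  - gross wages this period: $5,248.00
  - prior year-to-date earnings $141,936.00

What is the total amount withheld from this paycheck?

$419.69

Earnings Tax: taxable = $5,248.00
  $184.36 + 11.69% × ($5,248.00 − $4,400.00) = $184.36 + 11.69% × $848.00 = $283.49
Training Fund Levy: cap $146,476.00 − YTD $141,936.00 = $4,540.00 subject; 3% × $4,540.00 = $136.20
Total: $283.49 + $136.20 = $419.69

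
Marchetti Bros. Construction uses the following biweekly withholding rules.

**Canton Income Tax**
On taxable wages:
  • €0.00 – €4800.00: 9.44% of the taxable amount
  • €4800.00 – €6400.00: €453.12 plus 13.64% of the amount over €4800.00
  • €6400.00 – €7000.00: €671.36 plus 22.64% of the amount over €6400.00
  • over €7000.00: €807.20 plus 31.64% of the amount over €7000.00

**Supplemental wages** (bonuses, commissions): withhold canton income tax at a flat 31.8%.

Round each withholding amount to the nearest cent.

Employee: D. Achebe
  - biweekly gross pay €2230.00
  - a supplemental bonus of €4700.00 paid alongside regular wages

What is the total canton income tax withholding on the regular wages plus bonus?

€1705.11

Canton Income Tax: taxable = €2230.00
  9.44% × €2230.00 = €210.51
Supplemental (31.8% flat on bonus): 31.8% × €4700.00 = €1494.60
Total canton income tax: €210.51 + €1494.60 = €1705.11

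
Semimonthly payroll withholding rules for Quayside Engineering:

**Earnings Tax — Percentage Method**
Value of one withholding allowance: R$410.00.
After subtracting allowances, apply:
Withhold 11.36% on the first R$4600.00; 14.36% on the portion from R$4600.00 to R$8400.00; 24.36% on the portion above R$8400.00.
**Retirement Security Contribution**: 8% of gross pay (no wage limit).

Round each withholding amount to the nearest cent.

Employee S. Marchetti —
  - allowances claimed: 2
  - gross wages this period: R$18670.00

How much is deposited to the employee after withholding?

Earnings Tax: taxable = R$18670.00 − 2×R$410.00 = R$17850.00
  R$1068.24 + 24.36% × (R$17850.00 − R$8400.00) = R$1068.24 + 24.36% × R$9450.00 = R$3370.26
Retirement Security Contribution: 8% × R$18670.00 = R$1493.60
Total withheld: R$3370.26 + R$1493.60 = R$4863.86
Net pay: R$18670.00 − R$4863.86 = R$13806.14

R$13806.14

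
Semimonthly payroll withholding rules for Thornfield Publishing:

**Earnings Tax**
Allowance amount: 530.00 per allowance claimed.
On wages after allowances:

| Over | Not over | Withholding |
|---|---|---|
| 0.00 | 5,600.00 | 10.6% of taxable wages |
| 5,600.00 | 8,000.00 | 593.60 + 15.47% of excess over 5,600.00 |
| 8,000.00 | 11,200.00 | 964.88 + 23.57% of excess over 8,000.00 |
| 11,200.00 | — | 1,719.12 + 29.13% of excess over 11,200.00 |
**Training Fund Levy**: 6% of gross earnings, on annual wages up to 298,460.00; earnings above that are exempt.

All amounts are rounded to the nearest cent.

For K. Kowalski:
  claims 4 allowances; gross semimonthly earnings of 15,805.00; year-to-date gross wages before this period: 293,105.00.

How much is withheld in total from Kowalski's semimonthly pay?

2,764.30

Earnings Tax: taxable = 15,805.00 − 4×530.00 = 13,685.00
  1,719.12 + 29.13% × (13,685.00 − 11,200.00) = 1,719.12 + 29.13% × 2,485.00 = 2,443.00
Training Fund Levy: cap 298,460.00 − YTD 293,105.00 = 5,355.00 subject; 6% × 5,355.00 = 321.30
Total: 2,443.00 + 321.30 = 2,764.30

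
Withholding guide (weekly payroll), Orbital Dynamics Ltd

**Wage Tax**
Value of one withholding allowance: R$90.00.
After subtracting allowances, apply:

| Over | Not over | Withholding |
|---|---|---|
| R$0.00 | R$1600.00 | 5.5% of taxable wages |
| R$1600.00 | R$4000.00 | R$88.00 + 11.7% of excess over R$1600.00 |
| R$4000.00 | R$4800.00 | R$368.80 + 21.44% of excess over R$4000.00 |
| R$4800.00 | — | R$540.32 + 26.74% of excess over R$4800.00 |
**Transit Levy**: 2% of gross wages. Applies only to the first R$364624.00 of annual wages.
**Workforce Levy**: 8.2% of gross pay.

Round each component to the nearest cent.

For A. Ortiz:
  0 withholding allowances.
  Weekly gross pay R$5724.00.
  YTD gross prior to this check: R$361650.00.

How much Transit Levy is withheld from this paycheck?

Transit Levy: cap R$364624.00 − YTD R$361650.00 = R$2974.00 subject; 2% × R$2974.00 = R$59.48

R$59.48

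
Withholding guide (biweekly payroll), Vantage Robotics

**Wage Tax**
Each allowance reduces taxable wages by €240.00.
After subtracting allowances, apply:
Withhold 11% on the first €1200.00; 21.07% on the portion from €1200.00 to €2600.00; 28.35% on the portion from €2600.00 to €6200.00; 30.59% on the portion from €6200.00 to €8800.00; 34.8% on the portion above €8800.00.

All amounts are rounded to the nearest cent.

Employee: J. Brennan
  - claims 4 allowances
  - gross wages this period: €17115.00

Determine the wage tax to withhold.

Wage Tax: taxable = €17115.00 − 4×€240.00 = €16155.00
  €2242.92 + 34.8% × (€16155.00 − €8800.00) = €2242.92 + 34.8% × €7355.00 = €4802.46

€4802.46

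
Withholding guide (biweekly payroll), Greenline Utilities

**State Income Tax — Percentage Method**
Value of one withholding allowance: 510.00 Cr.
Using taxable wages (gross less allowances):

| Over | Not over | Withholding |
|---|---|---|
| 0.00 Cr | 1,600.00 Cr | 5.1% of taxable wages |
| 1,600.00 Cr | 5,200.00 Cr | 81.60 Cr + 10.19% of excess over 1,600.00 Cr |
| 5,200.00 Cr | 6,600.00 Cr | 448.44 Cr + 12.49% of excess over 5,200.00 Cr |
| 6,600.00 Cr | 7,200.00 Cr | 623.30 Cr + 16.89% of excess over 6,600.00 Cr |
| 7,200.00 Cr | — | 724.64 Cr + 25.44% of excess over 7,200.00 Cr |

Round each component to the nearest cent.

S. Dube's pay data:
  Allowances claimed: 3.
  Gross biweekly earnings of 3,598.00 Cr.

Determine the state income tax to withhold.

State Income Tax: taxable = 3,598.00 Cr − 3×510.00 Cr = 2,068.00 Cr
  81.60 Cr + 10.19% × (2,068.00 Cr − 1,600.00 Cr) = 81.60 Cr + 10.19% × 468.00 Cr = 129.29 Cr

129.29 Cr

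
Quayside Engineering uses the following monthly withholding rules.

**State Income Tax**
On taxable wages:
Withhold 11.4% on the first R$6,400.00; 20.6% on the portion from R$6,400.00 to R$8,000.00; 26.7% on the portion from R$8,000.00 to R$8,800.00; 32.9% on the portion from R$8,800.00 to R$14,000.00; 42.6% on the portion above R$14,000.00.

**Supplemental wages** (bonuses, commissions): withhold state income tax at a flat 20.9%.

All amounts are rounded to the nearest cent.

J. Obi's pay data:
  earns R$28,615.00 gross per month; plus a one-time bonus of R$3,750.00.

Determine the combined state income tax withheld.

R$9,993.34

State Income Tax: taxable = R$28,615.00
  R$2,983.60 + 42.6% × (R$28,615.00 − R$14,000.00) = R$2,983.60 + 42.6% × R$14,615.00 = R$9,209.59
Supplemental (20.9% flat on bonus): 20.9% × R$3,750.00 = R$783.75
Total state income tax: R$9,209.59 + R$783.75 = R$9,993.34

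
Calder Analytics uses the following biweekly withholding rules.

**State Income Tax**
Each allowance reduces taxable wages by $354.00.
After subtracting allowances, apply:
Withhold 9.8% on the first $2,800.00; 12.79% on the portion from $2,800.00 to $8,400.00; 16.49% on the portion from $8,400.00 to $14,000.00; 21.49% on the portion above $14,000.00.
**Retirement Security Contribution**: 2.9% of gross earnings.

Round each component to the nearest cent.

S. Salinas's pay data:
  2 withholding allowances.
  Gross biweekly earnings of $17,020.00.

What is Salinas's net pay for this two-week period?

State Income Tax: taxable = $17,020.00 − 2×$354.00 = $16,312.00
  $1,914.08 + 21.49% × ($16,312.00 − $14,000.00) = $1,914.08 + 21.49% × $2,312.00 = $2,410.93
Retirement Security Contribution: 2.9% × $17,020.00 = $493.58
Total withheld: $2,410.93 + $493.58 = $2,904.51
Net pay: $17,020.00 − $2,904.51 = $14,115.49

$14,115.49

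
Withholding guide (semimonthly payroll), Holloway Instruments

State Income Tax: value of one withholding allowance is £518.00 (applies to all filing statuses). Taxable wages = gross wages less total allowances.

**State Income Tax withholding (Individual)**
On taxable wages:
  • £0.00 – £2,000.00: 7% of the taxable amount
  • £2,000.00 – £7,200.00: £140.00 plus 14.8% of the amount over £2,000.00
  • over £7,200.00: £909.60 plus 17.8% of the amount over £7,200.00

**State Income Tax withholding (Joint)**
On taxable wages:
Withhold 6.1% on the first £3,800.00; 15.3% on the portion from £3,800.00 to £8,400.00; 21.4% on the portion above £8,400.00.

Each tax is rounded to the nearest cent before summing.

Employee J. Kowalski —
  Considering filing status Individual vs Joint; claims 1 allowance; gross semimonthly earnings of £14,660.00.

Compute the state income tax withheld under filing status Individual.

State Income Tax (Individual): taxable = £14,660.00 − 1×£518.00 = £14,142.00
  £909.60 + 17.8% × (£14,142.00 − £7,200.00) = £909.60 + 17.8% × £6,942.00 = £2,145.28

£2,145.28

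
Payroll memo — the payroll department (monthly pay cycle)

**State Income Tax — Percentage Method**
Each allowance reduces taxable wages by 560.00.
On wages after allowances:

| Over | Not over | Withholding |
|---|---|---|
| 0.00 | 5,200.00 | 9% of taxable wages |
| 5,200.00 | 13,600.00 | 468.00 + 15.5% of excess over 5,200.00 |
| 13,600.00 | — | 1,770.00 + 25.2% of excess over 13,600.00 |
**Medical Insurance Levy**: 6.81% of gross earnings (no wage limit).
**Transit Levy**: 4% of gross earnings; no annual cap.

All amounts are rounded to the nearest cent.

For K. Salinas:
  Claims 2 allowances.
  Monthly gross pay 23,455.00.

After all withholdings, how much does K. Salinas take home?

State Income Tax: taxable = 23,455.00 − 2×560.00 = 22,335.00
  1,770.00 + 25.2% × (22,335.00 − 13,600.00) = 1,770.00 + 25.2% × 8,735.00 = 3,971.22
Medical Insurance Levy: 6.81% × 23,455.00 = 1,597.29
Transit Levy: 4% × 23,455.00 = 938.20
Total withheld: 3,971.22 + 1,597.29 + 938.20 = 6,506.71
Net pay: 23,455.00 − 6,506.71 = 16,948.29

16,948.29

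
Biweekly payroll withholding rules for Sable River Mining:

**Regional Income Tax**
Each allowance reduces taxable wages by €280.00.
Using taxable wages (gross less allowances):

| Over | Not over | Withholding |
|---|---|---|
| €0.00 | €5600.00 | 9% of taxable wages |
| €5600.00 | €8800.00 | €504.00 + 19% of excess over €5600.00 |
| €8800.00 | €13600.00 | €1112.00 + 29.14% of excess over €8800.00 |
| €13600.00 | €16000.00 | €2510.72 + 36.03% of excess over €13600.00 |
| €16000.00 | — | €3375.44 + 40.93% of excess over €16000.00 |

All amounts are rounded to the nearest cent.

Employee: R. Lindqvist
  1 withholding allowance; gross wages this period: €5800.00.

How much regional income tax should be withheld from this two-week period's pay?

Regional Income Tax: taxable = €5800.00 − 1×€280.00 = €5520.00
  9% × €5520.00 = €496.80

€496.80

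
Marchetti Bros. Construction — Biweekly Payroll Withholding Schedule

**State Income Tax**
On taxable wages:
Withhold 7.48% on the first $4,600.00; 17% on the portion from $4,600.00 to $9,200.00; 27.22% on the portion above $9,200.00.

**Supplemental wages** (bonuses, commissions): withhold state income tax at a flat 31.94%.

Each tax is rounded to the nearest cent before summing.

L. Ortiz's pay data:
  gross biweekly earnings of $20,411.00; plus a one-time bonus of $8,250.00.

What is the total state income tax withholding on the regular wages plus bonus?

State Income Tax: taxable = $20,411.00
  $1,126.08 + 27.22% × ($20,411.00 − $9,200.00) = $1,126.08 + 27.22% × $11,211.00 = $4,177.71
Supplemental (31.94% flat on bonus): 31.94% × $8,250.00 = $2,635.05
Total state income tax: $4,177.71 + $2,635.05 = $6,812.76

$6,812.76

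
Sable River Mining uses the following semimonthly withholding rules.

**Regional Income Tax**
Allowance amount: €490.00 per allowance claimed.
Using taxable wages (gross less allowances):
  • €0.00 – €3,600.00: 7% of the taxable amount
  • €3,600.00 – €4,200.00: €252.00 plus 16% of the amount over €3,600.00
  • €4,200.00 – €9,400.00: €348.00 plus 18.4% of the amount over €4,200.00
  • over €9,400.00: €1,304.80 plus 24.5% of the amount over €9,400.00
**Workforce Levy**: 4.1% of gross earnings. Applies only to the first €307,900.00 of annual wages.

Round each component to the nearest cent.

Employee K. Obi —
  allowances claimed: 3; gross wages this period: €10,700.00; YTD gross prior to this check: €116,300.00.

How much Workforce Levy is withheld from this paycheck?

€438.70

Workforce Levy: 4.1% × €10,700.00 = €438.70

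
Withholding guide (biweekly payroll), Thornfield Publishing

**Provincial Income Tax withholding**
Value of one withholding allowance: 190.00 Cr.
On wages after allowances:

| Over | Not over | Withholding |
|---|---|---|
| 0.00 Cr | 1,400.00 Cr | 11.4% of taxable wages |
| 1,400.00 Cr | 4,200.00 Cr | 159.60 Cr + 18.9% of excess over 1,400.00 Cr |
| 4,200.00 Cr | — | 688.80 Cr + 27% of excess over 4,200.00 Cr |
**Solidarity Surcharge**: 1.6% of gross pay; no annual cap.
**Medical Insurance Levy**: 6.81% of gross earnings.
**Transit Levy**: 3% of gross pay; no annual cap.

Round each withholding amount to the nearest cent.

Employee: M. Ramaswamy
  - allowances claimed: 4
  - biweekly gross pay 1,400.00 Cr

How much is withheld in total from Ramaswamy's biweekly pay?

232.70 Cr

Provincial Income Tax: taxable = 1,400.00 Cr − 4×190.00 Cr = 640.00 Cr
  11.4% × 640.00 Cr = 72.96 Cr
Solidarity Surcharge: 1.6% × 1,400.00 Cr = 22.40 Cr
Medical Insurance Levy: 6.81% × 1,400.00 Cr = 95.34 Cr
Transit Levy: 3% × 1,400.00 Cr = 42.00 Cr
Total: 72.96 Cr + 22.40 Cr + 95.34 Cr + 42.00 Cr = 232.70 Cr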